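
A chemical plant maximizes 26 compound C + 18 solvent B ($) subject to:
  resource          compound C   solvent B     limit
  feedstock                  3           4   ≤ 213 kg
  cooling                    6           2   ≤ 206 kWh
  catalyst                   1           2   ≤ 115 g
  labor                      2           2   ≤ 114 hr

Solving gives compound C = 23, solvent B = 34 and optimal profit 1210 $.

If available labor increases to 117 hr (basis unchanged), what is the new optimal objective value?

Check each constraint at x*: feedstock 205/213 (slack 8); cooling 206/206 (tight); catalyst 91/115 (slack 24); labor 114/114 (tight).
Since feedstock, catalyst are not tight, their duals are 0.
Dual feasibility on the basic columns requires 6·y_cooling + 2·y_labor = 26, 2·y_cooling + 2·y_labor = 18.
→ y_cooling = 2 and y_labor = 7.
Δz = y_labor·Δb = 7 × (3) = 21, so new z* = 1210 + 21 = 1231.

1231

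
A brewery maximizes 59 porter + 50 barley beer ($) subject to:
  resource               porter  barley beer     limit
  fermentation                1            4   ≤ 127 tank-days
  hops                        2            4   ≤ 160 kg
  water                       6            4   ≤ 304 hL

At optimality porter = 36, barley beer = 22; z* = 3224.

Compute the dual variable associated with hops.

4

Check each constraint at x*: fermentation 124/127 (slack 3); hops 160/160 (tight); water 304/304 (tight).
By complementary slackness, y = 0 for the non-binding constraint.
From A_Bᵀ y = c: 2·y_hops + 6·y_water = 59; 4·y_hops + 4·y_water = 50.
→ y_hops = 4 and y_water = 8.5.
Shadow price of hops = 4.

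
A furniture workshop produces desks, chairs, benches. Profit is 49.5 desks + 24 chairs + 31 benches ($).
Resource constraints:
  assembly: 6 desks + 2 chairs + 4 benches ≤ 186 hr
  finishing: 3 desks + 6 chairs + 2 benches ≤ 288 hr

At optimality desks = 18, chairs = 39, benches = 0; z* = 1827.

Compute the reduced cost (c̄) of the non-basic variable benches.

Both assembly and finishing are binding at x*.
From A_Bᵀ y = c: 6·y_assembly + 3·y_finishing = 49.5; 2·y_assembly + 6·y_finishing = 24.
→ y_assembly = 7.5 and y_finishing = 1.5.
Reduced cost of benches: c₃ − yᵀa₃ = 31 − (7.5·4 + 1.5·2) = 31 − 33 = -2.

-2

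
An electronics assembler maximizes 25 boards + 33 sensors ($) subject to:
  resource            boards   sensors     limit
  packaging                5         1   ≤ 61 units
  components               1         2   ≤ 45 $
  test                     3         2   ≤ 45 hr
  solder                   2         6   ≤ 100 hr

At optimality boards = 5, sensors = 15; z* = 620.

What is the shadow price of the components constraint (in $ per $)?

Check each constraint at x*: packaging 40/61 (slack 21); components 35/45 (slack 10); test 45/45 (tight); solder 100/100 (tight).
By complementary slackness, y = 0 for the non-binding constraints.
The binding rows give the dual system: 3·y_test + 2·y_solder = 25 and 2·y_test + 6·y_solder = 33.
→ y_test = 6 and y_solder = 3.5.
Shadow price of components = 0.

0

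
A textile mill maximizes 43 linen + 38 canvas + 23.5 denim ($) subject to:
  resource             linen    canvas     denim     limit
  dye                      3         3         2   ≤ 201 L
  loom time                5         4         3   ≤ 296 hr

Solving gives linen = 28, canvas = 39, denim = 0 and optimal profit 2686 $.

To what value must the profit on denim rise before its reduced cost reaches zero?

27

Both dye and loom time are binding at x*.
From A_Bᵀ y = c: 3·y_dye + 5·y_loom time = 43; 3·y_dye + 4·y_loom time = 38.
Solving: y_dye = 6, y_loom time = 5.
denim enters the basis when its profit ≥ yᵀa₃ = 6·2 + 5·3 = 27.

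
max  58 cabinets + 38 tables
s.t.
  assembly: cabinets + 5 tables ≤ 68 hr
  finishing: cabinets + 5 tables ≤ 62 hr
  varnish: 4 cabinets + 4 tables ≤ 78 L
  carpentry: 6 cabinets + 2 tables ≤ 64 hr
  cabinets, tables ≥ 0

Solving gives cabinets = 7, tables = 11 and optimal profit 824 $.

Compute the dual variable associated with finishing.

4

Check each constraint at x*: assembly 62/68 (slack 6); finishing 62/62 (tight); varnish 72/78 (slack 6); carpentry 64/64 (tight).
Slack constraints have shadow price 0 (complementary slackness).
From A_Bᵀ y = c: 1·y_finishing + 6·y_carpentry = 58; 5·y_finishing + 2·y_carpentry = 38.
Solving: y_finishing = 4, y_carpentry = 9.
Shadow price of finishing = 4.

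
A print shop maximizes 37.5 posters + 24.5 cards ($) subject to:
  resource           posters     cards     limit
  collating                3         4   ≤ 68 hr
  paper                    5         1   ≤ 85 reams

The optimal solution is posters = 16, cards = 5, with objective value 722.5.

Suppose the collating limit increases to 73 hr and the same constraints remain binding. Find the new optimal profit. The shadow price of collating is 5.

747.5

Δb = 5, so new z* = 722.5 + (5)·(5) = 722.5 + 25 = 747.5.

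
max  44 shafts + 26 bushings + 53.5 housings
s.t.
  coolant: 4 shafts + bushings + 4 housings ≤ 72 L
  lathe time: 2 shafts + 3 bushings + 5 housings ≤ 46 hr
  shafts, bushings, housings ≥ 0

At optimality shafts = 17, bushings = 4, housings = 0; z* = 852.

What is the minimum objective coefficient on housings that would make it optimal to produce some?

62

Both coolant and lathe time are binding at x*.
Dual feasibility on the basic columns requires 4·y_coolant + 2·y_lathe time = 44, 1·y_coolant + 3·y_lathe time = 26.
→ y_coolant = 8 and y_lathe time = 6.
housings enters the basis when its profit ≥ yᵀa₃ = 8·4 + 6·5 = 62.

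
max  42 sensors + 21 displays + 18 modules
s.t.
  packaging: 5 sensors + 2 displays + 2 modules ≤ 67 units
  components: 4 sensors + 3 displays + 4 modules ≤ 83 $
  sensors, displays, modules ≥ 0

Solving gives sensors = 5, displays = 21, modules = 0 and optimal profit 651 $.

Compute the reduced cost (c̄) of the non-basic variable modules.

Both packaging and components are binding at x*.
From A_Bᵀ y = c: 5·y_packaging + 4·y_components = 42; 2·y_packaging + 3·y_components = 21.
This yields shadow prices y_packaging = 6, y_components = 3.
Reduced cost of modules: c₃ − yᵀa₃ = 18 − (6·2 + 3·4) = 18 − 24 = -6.

-6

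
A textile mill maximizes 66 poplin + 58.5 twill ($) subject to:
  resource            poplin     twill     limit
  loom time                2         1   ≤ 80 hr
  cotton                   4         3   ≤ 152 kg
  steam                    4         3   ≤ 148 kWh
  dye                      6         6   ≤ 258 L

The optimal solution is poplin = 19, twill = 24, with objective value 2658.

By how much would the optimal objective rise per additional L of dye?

Check each constraint at x*: loom time 62/80 (slack 18); cotton 148/152 (slack 4); steam 148/148 (tight); dye 258/258 (tight).
Slack constraints have shadow price 0 (complementary slackness).
From A_Bᵀ y = c: 4·y_steam + 6·y_dye = 66; 3·y_steam + 6·y_dye = 58.5.
→ y_steam = 7.5 and y_dye = 6.
Shadow price of dye = 6.

6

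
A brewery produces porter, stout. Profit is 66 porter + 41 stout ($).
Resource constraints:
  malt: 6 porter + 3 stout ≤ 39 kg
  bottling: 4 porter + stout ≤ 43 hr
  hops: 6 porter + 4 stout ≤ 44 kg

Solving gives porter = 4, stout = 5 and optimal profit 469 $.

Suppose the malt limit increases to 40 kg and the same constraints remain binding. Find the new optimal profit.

At the optimum: malt uses 39 of 39 (binding); bottling uses 21 of 43 (slack = 22); hops uses 44 of 44 (binding).
Slack constraints have shadow price 0 (complementary slackness).
Dual feasibility on the basic columns requires 6·y_malt + 6·y_hops = 66, 3·y_malt + 4·y_hops = 41.
→ y_malt = 3 and y_hops = 8.
Δz = y_malt·Δb = 3 × (1) = 3, so new z* = 469 + 3 = 472.

472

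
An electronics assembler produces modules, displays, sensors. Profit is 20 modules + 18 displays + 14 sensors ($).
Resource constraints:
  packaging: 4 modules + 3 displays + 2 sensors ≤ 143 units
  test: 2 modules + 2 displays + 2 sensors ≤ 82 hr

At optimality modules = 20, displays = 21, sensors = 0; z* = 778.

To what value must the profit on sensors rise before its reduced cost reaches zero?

Both packaging and test are binding at x*.
From A_Bᵀ y = c: 4·y_packaging + 2·y_test = 20; 3·y_packaging + 2·y_test = 18.
This yields shadow prices y_packaging = 2, y_test = 6.
sensors enters the basis when its profit ≥ yᵀa₃ = 2·2 + 6·2 = 16.

16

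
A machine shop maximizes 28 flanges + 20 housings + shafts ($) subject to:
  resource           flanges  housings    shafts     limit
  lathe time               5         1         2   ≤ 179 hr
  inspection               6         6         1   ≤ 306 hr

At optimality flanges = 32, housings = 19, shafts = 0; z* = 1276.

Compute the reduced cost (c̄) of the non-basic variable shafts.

Both lathe time and inspection are binding at x*.
Dual feasibility on the basic columns requires 5·y_lathe time + 6·y_inspection = 28, 1·y_lathe time + 6·y_inspection = 20.
This yields shadow prices y_lathe time = 2, y_inspection = 3.
Reduced cost of shafts: c₃ − yᵀa₃ = 1 − (2·2 + 3·1) = 1 − 7 = -6.

-6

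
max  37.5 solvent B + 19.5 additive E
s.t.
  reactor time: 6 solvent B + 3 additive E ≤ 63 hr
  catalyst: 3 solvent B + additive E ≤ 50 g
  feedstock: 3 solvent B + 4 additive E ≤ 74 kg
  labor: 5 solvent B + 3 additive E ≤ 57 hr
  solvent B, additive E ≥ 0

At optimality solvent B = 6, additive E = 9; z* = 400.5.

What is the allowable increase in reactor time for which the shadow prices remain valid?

5.4

Binding constraints: reactor time, labor. The basis is B = [[6,3],[5,3]] with det 3.
Per unit increase in reactor time, x* moves by d = (1, -1.6667).
The basis stays optimal until additive E reaches 0; allowable increase = 5.4 hr.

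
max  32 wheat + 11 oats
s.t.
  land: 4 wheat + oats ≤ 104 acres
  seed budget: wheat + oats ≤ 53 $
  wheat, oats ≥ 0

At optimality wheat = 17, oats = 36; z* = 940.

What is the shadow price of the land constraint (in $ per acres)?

Check each constraint at x*: land 104/104 (tight); seed budget 53/53 (tight).
The binding rows give the dual system: 4·y_land + 1·y_seed budget = 32 and 1·y_land + 1·y_seed budget = 11.
Solving: y_land = 7, y_seed budget = 4.
Shadow price of land = 7.

7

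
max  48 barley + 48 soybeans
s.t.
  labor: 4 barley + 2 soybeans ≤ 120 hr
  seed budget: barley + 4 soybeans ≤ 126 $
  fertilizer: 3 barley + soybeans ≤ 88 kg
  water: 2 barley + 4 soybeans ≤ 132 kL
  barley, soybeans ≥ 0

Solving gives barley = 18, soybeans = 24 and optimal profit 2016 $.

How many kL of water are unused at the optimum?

water used = 2·18 + 4·24 = 132; slack = 132 − 132 = 0.

0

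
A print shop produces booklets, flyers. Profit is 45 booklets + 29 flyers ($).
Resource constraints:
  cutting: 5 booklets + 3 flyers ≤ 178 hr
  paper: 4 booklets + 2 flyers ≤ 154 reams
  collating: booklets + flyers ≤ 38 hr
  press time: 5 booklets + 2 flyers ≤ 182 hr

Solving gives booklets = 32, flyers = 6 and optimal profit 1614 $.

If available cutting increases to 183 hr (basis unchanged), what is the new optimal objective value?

1654

Binding: cutting and collating. Non-binding: paper (14 unused), press time (10 unused).
Slack constraints have shadow price 0 (complementary slackness).
The binding rows give the dual system: 5·y_cutting + 1·y_collating = 45 and 3·y_cutting + 1·y_collating = 29.
→ y_cutting = 8 and y_collating = 5.
Δz = y_cutting·Δb = 8 × (5) = 40, so new z* = 1614 + 40 = 1654.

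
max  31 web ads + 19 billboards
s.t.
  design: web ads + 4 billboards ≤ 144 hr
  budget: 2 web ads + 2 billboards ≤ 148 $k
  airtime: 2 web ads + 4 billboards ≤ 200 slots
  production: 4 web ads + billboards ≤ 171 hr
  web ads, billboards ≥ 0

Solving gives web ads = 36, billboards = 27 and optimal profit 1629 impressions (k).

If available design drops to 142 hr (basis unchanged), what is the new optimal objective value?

1623

At the optimum: design uses 144 of 144 (binding); budget uses 126 of 148 (slack = 22); airtime uses 180 of 200 (slack = 20); production uses 171 of 171 (binding).
By complementary slackness, y = 0 for the non-binding constraints.
From A_Bᵀ y = c: 1·y_design + 4·y_production = 31; 4·y_design + 1·y_production = 19.
Solving: y_design = 3, y_production = 7.
Δz = y_design·Δb = 3 × (-2) = -6, so new z* = 1629 − 6 = 1623.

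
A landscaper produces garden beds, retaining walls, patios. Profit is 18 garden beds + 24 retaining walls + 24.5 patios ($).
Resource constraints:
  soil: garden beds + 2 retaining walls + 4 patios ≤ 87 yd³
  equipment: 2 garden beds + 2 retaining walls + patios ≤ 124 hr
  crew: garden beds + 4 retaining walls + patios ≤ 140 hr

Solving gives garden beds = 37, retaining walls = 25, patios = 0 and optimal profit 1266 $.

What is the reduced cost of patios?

At the optimum: soil uses 87 of 87 (binding); equipment uses 124 of 124 (binding); crew uses 137 of 140 (slack = 3).
Since crew is not tight, its dual is 0.
The binding rows give the dual system: 1·y_soil + 2·y_equipment = 18 and 2·y_soil + 2·y_equipment = 24.
This yields shadow prices y_soil = 6, y_equipment = 6.
Reduced cost of patios: c₃ − yᵀa₃ = 24.5 − (6·4 + 6·1) = 24.5 − 30 = -5.5.

-5.5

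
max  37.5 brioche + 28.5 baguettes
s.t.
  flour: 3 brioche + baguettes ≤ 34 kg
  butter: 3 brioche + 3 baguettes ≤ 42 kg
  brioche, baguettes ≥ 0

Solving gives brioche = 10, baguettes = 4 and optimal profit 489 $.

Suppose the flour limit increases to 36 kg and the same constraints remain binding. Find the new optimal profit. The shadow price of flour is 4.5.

498

Δb = 2, so new z* = 489 + (4.5)·(2) = 489 + 9 = 498.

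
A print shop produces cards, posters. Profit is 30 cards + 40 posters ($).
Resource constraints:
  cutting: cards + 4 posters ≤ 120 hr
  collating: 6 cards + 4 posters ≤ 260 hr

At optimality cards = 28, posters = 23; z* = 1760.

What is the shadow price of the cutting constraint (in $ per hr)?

At the optimum: cutting uses 120 of 120 (binding); collating uses 260 of 260 (binding).
Dual feasibility on the basic columns requires 1·y_cutting + 6·y_collating = 30, 4·y_cutting + 4·y_collating = 40.
Solving: y_cutting = 6, y_collating = 4.
Shadow price of cutting = 6.

6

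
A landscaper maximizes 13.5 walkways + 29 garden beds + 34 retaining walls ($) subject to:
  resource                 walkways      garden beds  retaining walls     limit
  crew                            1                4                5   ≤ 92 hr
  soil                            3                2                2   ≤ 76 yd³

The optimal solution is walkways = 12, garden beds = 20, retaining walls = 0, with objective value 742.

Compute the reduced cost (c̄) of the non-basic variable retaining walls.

-1

At the optimum: crew uses 92 of 92 (binding); soil uses 76 of 76 (binding).
The binding rows give the dual system: 1·y_crew + 3·y_soil = 13.5 and 4·y_crew + 2·y_soil = 29.
→ y_crew = 6 and y_soil = 2.5.
Reduced cost of retaining walls: c₃ − yᵀa₃ = 34 − (6·5 + 2.5·2) = 34 − 35 = -1.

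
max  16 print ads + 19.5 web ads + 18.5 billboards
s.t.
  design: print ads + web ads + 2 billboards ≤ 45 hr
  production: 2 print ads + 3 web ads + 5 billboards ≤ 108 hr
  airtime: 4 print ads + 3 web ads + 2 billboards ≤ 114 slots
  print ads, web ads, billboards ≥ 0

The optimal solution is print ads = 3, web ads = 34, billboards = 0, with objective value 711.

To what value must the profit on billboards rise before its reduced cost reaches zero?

28

Check each constraint at x*: design 37/45 (slack 8); production 108/108 (tight); airtime 114/114 (tight).
Slack constraints have shadow price 0 (complementary slackness).
From A_Bᵀ y = c: 2·y_production + 4·y_airtime = 16; 3·y_production + 3·y_airtime = 19.5.
Solving: y_production = 5, y_airtime = 1.5.
billboards enters the basis when its profit ≥ yᵀa₃ = 5·5 + 1.5·2 = 28.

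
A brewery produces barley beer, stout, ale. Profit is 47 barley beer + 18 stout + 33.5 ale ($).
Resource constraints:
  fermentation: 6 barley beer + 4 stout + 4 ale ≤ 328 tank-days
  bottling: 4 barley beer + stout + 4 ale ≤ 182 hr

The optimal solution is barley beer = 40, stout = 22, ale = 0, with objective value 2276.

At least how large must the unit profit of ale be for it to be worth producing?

42

Both fermentation and bottling are binding at x*.
Dual feasibility on the basic columns requires 6·y_fermentation + 4·y_bottling = 47, 4·y_fermentation + 1·y_bottling = 18.
→ y_fermentation = 2.5 and y_bottling = 8.
ale enters the basis when its profit ≥ yᵀa₃ = 2.5·4 + 8·4 = 42.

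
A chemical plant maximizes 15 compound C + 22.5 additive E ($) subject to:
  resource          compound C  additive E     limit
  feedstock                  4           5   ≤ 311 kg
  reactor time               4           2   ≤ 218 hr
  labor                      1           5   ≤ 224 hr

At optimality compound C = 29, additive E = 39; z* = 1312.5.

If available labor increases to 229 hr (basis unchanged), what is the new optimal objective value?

Check each constraint at x*: feedstock 311/311 (tight); reactor time 194/218 (slack 24); labor 224/224 (tight).
Slack constraints have shadow price 0 (complementary slackness).
From A_Bᵀ y = c: 4·y_feedstock + 1·y_labor = 15; 5·y_feedstock + 5·y_labor = 22.5.
→ y_feedstock = 3.5 and y_labor = 1.
Δz = y_labor·Δb = 1 × (5) = 5, so new z* = 1312.5 + 5 = 1317.5.

1317.5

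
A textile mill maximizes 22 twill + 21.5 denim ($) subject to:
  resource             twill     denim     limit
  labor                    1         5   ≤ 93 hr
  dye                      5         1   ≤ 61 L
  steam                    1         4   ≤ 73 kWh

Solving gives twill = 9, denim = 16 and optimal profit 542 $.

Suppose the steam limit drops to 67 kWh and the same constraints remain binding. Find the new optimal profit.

515

Binding: dye and steam. Non-binding: labor (4 unused).
Since labor is not tight, its dual is 0.
From A_Bᵀ y = c: 5·y_dye + 1·y_steam = 22; 1·y_dye + 4·y_steam = 21.5.
This yields shadow prices y_dye = 3.5, y_steam = 4.5.
Δz = y_steam·Δb = 4.5 × (-6) = -27, so new z* = 542 − 27 = 515.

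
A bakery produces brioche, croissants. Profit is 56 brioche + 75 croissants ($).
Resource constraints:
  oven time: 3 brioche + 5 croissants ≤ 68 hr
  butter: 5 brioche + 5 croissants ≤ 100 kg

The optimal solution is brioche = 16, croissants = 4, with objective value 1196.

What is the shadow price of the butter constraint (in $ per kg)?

At the optimum: oven time uses 68 of 68 (binding); butter uses 100 of 100 (binding).
From A_Bᵀ y = c: 3·y_oven time + 5·y_butter = 56; 5·y_oven time + 5·y_butter = 75.
This yields shadow prices y_oven time = 9.5, y_butter = 5.5.
Shadow price of butter = 5.5.

5.5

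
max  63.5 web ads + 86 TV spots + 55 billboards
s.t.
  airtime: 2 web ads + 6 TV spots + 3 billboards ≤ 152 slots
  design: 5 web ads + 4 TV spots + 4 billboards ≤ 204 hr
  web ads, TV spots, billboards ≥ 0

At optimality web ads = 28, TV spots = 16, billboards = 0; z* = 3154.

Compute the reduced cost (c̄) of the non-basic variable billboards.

-7

Check each constraint at x*: airtime 152/152 (tight); design 204/204 (tight).
From A_Bᵀ y = c: 2·y_airtime + 5·y_design = 63.5; 6·y_airtime + 4·y_design = 86.
→ y_airtime = 8 and y_design = 9.5.
Reduced cost of billboards: c₃ − yᵀa₃ = 55 − (8·3 + 9.5·4) = 55 − 62 = -7.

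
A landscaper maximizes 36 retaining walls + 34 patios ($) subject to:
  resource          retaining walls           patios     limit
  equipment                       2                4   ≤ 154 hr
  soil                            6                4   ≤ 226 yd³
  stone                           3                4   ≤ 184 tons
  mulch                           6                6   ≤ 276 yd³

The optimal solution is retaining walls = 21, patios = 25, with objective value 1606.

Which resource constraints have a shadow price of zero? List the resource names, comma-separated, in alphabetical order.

equipment: 142/154 (slack 12)
soil: 226/226 (binding)
stone: 163/184 (slack 21)
mulch: 276/276 (binding)
By complementary slackness, a constraint with positive slack has shadow price 0 → equipment, stone.

equipment, stone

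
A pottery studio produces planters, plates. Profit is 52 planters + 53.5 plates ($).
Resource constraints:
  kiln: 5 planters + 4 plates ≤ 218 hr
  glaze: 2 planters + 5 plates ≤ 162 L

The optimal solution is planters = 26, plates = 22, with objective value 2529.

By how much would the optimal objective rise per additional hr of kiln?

9

Check each constraint at x*: kiln 218/218 (tight); glaze 162/162 (tight).
From A_Bᵀ y = c: 5·y_kiln + 2·y_glaze = 52; 4·y_kiln + 5·y_glaze = 53.5.
This yields shadow prices y_kiln = 9, y_glaze = 3.5.
Shadow price of kiln = 9.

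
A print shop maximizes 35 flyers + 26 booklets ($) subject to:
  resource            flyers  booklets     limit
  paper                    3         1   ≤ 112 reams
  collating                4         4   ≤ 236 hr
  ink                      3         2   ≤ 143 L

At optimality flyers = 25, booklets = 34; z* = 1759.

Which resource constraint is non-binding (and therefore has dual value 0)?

paper: 109/112 (slack 3)
collating: 236/236 (binding)
ink: 143/143 (binding)
By complementary slackness, a constraint with positive slack has shadow price 0 → paper.

paper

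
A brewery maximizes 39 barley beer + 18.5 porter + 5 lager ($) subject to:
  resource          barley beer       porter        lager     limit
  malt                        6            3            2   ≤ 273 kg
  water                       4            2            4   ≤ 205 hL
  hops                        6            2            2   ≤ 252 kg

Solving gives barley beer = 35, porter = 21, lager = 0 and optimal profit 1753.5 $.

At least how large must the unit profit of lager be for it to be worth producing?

13

Binding: malt and hops. Non-binding: water (23 unused).
By complementary slackness, y = 0 for the non-binding constraint.
Dual feasibility on the basic columns requires 6·y_malt + 6·y_hops = 39, 3·y_malt + 2·y_hops = 18.5.
Solving: y_malt = 5.5, y_hops = 1.
lager enters the basis when its profit ≥ yᵀa₃ = 5.5·2 + 1·2 = 13.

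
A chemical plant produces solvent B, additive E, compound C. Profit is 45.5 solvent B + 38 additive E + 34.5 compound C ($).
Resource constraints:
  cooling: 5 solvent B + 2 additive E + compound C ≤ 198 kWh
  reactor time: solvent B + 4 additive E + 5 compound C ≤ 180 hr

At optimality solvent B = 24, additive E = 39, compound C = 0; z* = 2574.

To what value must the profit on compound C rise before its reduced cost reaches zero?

At the optimum: cooling uses 198 of 198 (binding); reactor time uses 180 of 180 (binding).
Dual feasibility on the basic columns requires 5·y_cooling + 1·y_reactor time = 45.5, 2·y_cooling + 4·y_reactor time = 38.
This yields shadow prices y_cooling = 8, y_reactor time = 5.5.
compound C enters the basis when its profit ≥ yᵀa₃ = 8·1 + 5.5·5 = 35.5.

35.5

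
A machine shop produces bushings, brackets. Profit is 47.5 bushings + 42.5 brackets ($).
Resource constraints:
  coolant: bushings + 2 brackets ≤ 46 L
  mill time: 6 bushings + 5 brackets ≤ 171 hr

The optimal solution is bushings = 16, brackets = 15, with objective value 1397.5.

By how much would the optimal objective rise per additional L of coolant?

2.5

At the optimum: coolant uses 46 of 46 (binding); mill time uses 171 of 171 (binding).
The binding rows give the dual system: 1·y_coolant + 6·y_mill time = 47.5 and 2·y_coolant + 5·y_mill time = 42.5.
Solving: y_coolant = 2.5, y_mill time = 7.5.
Shadow price of coolant = 2.5.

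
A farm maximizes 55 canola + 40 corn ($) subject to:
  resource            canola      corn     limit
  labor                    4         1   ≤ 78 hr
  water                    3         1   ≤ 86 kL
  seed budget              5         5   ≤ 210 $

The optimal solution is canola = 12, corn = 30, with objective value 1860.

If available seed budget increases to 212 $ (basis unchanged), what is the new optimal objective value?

Binding: labor and seed budget. Non-binding: water (20 unused).
By complementary slackness, y = 0 for the non-binding constraint.
From A_Bᵀ y = c: 4·y_labor + 5·y_seed budget = 55; 1·y_labor + 5·y_seed budget = 40.
→ y_labor = 5 and y_seed budget = 7.
Δz = y_seed budget·Δb = 7 × (2) = 14, so new z* = 1860 + 14 = 1874.

1874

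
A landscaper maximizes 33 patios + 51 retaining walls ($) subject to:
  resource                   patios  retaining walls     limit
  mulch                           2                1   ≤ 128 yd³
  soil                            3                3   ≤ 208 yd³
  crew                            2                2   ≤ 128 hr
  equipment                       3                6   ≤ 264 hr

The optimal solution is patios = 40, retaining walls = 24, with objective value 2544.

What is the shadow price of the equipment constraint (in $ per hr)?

Binding: crew and equipment. Non-binding: mulch (24 unused), soil (16 unused).
Slack constraints have shadow price 0 (complementary slackness).
Dual feasibility on the basic columns requires 2·y_crew + 3·y_equipment = 33, 2·y_crew + 6·y_equipment = 51.
→ y_crew = 7.5 and y_equipment = 6.
Shadow price of equipment = 6.

6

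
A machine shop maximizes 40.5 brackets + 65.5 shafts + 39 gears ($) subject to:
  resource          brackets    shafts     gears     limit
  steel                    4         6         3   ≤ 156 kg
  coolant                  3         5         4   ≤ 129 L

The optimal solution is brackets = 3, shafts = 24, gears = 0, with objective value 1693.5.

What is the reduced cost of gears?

-8

Check each constraint at x*: steel 156/156 (tight); coolant 129/129 (tight).
From A_Bᵀ y = c: 4·y_steel + 3·y_coolant = 40.5; 6·y_steel + 5·y_coolant = 65.5.
Solving: y_steel = 3, y_coolant = 9.5.
Reduced cost of gears: c₃ − yᵀa₃ = 39 − (3·3 + 9.5·4) = 39 − 47 = -8.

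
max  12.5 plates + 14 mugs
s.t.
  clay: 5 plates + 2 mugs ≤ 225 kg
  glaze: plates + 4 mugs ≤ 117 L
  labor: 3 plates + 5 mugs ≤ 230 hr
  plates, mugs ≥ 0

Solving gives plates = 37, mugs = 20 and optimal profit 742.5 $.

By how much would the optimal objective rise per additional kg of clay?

2

Binding: clay and glaze. Non-binding: labor (19 unused).
By complementary slackness, y = 0 for the non-binding constraint.
From A_Bᵀ y = c: 5·y_clay + 1·y_glaze = 12.5; 2·y_clay + 4·y_glaze = 14.
Solving: y_clay = 2, y_glaze = 2.5.
Shadow price of clay = 2.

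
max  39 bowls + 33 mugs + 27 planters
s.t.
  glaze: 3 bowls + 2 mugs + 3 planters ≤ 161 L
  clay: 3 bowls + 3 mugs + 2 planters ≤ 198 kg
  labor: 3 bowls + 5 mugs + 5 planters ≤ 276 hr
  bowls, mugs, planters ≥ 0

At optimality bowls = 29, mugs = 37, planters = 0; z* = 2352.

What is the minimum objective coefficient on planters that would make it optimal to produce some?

32

At the optimum: glaze uses 161 of 161 (binding); clay uses 198 of 198 (binding); labor uses 272 of 276 (slack = 4).
Slack constraints have shadow price 0 (complementary slackness).
Dual feasibility on the basic columns requires 3·y_glaze + 3·y_clay = 39, 2·y_glaze + 3·y_clay = 33.
This yields shadow prices y_glaze = 6, y_clay = 7.
planters enters the basis when its profit ≥ yᵀa₃ = 6·3 + 7·2 = 32.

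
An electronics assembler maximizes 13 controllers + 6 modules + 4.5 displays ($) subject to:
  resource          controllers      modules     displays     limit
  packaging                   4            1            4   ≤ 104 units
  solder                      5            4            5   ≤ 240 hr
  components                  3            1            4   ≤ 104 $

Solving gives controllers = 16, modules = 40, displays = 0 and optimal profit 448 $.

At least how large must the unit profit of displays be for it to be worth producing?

13

At the optimum: packaging uses 104 of 104 (binding); solder uses 240 of 240 (binding); components uses 88 of 104 (slack = 16).
Since components is not tight, its dual is 0.
The binding rows give the dual system: 4·y_packaging + 5·y_solder = 13 and 1·y_packaging + 4·y_solder = 6.
Solving: y_packaging = 2, y_solder = 1.
displays enters the basis when its profit ≥ yᵀa₃ = 2·4 + 1·5 = 13.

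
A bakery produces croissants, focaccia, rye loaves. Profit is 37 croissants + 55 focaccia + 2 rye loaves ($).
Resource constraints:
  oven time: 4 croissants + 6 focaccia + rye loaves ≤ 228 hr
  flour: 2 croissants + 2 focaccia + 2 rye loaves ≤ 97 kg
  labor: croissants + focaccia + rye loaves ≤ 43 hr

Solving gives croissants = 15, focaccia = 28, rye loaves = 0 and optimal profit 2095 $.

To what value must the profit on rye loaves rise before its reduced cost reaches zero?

10

Binding: oven time and labor. Non-binding: flour (11 unused).
Since flour is not tight, its dual is 0.
The binding rows give the dual system: 4·y_oven time + 1·y_labor = 37 and 6·y_oven time + 1·y_labor = 55.
This yields shadow prices y_oven time = 9, y_labor = 1.
rye loaves enters the basis when its profit ≥ yᵀa₃ = 9·1 + 1·1 = 10.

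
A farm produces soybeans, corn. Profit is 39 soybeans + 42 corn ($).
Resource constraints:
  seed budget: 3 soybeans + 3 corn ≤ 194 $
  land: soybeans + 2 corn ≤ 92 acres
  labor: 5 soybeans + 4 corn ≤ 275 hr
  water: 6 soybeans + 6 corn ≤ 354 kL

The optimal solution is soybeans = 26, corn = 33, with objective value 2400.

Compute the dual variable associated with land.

3

Check each constraint at x*: seed budget 177/194 (slack 17); land 92/92 (tight); labor 262/275 (slack 13); water 354/354 (tight).
Slack constraints have shadow price 0 (complementary slackness).
From A_Bᵀ y = c: 1·y_land + 6·y_water = 39; 2·y_land + 6·y_water = 42.
Solving: y_land = 3, y_water = 6.
Shadow price of land = 3.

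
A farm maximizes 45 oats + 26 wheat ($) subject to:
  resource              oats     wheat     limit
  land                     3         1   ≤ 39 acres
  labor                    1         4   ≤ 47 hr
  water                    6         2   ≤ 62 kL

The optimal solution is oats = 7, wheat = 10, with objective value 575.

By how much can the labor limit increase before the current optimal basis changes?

Binding constraints: labor, water. The basis is B = [[1,4],[6,2]] with det -22.
Per unit increase in labor, x* moves by d = (-0.0909, 0.2727).
The basis stays optimal until oats reaches 0; allowable increase = 77 hr.

77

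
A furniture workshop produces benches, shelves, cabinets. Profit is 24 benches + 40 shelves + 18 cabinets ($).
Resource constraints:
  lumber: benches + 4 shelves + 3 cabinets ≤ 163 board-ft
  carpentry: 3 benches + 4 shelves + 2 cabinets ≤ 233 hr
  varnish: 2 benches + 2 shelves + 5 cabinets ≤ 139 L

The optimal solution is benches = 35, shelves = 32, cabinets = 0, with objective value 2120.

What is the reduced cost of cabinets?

-5

Binding: lumber and carpentry. Non-binding: varnish (5 unused).
Slack constraints have shadow price 0 (complementary slackness).
Dual feasibility on the basic columns requires 1·y_lumber + 3·y_carpentry = 24, 4·y_lumber + 4·y_carpentry = 40.
→ y_lumber = 3 and y_carpentry = 7.
Reduced cost of cabinets: c₃ − yᵀa₃ = 18 − (3·3 + 7·2) = 18 − 23 = -5.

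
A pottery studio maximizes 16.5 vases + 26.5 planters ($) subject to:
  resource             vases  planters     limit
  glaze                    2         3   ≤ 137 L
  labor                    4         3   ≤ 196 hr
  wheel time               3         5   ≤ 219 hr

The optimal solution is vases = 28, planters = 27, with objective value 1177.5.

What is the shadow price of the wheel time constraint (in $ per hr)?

Check each constraint at x*: glaze 137/137 (tight); labor 193/196 (slack 3); wheel time 219/219 (tight).
Since labor is not tight, its dual is 0.
From A_Bᵀ y = c: 2·y_glaze + 3·y_wheel time = 16.5; 3·y_glaze + 5·y_wheel time = 26.5.
Solving: y_glaze = 3, y_wheel time = 3.5.
Shadow price of wheel time = 3.5.

3.5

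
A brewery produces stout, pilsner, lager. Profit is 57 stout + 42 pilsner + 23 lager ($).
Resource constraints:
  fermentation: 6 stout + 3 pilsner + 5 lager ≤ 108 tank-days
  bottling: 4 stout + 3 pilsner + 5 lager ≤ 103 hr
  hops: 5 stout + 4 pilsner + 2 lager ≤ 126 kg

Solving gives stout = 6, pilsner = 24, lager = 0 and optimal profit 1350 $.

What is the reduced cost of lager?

Check each constraint at x*: fermentation 108/108 (tight); bottling 96/103 (slack 7); hops 126/126 (tight).
Since bottling is not tight, its dual is 0.
From A_Bᵀ y = c: 6·y_fermentation + 5·y_hops = 57; 3·y_fermentation + 4·y_hops = 42.
→ y_fermentation = 2 and y_hops = 9.
Reduced cost of lager: c₃ − yᵀa₃ = 23 − (2·5 + 9·2) = 23 − 28 = -5.

-5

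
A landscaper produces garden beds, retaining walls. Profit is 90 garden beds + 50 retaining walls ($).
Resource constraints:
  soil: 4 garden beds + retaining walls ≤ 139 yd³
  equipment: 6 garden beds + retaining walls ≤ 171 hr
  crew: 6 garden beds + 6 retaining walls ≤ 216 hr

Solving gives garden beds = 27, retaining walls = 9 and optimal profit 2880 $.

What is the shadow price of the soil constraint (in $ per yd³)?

At the optimum: soil uses 117 of 139 (slack = 22); equipment uses 171 of 171 (binding); crew uses 216 of 216 (binding).
Slack constraints have shadow price 0 (complementary slackness).
Dual feasibility on the basic columns requires 6·y_equipment + 6·y_crew = 90, 1·y_equipment + 6·y_crew = 50.
→ y_equipment = 8 and y_crew = 7.
Shadow price of soil = 0.

0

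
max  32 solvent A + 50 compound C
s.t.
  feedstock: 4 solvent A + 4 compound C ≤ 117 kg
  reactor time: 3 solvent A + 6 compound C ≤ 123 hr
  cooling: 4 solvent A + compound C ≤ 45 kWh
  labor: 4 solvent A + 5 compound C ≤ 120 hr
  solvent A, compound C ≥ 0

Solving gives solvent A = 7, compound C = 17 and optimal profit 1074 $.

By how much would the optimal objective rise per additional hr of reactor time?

8

Binding: reactor time and cooling. Non-binding: feedstock (21 unused), labor (7 unused).
Slack constraints have shadow price 0 (complementary slackness).
Dual feasibility on the basic columns requires 3·y_reactor time + 4·y_cooling = 32, 6·y_reactor time + 1·y_cooling = 50.
→ y_reactor time = 8 and y_cooling = 2.
Shadow price of reactor time = 8.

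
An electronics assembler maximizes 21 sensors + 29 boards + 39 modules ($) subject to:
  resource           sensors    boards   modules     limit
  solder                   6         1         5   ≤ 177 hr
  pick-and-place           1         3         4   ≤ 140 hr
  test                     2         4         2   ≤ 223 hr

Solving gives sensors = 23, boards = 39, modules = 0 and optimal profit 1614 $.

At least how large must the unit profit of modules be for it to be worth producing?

46

Binding: solder and pick-and-place. Non-binding: test (21 unused).
Since test is not tight, its dual is 0.
From A_Bᵀ y = c: 6·y_solder + 1·y_pick-and-place = 21; 1·y_solder + 3·y_pick-and-place = 29.
→ y_solder = 2 and y_pick-and-place = 9.
modules enters the basis when its profit ≥ yᵀa₃ = 2·5 + 9·4 = 46.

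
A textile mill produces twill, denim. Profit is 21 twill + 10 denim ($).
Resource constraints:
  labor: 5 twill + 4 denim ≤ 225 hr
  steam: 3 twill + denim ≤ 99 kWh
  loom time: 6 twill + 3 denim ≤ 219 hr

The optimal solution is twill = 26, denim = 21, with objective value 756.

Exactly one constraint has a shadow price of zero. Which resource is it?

labor

labor: 214/225 (slack 11)
steam: 99/99 (binding)
loom time: 219/219 (binding)
By complementary slackness, a constraint with positive slack has shadow price 0 → labor.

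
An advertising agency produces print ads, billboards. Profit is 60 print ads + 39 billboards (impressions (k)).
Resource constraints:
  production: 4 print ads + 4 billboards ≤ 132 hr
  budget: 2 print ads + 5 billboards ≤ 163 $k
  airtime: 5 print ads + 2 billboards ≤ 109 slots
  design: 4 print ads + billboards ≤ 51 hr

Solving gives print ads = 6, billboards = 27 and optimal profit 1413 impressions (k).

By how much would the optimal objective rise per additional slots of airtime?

0

Check each constraint at x*: production 132/132 (tight); budget 147/163 (slack 16); airtime 84/109 (slack 25); design 51/51 (tight).
Since budget, airtime are not tight, their duals are 0.
Dual feasibility on the basic columns requires 4·y_production + 4·y_design = 60, 4·y_production + 1·y_design = 39.
This yields shadow prices y_production = 8, y_design = 7.
Shadow price of airtime = 0.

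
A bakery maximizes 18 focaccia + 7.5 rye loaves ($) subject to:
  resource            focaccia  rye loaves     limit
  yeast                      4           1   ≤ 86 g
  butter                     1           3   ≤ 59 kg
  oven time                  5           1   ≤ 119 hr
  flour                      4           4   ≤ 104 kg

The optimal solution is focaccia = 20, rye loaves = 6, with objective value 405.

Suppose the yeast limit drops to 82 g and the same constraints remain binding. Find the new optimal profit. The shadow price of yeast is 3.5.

Δb = -4, so new z* = 405 + (3.5)·(-4) = 405 − 14 = 391.

391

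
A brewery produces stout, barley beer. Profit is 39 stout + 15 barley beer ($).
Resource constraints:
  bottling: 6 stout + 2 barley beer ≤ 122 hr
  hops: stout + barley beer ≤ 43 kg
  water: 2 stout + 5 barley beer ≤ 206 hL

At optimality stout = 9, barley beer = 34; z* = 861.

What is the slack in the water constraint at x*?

18

water used = 2·9 + 5·34 = 188; slack = 206 − 188 = 18.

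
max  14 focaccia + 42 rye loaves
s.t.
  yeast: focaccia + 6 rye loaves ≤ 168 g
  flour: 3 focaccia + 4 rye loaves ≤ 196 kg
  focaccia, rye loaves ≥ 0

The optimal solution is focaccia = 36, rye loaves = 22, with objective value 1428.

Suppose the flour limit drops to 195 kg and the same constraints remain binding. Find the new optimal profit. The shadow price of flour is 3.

1425

Δb = -1, so new z* = 1428 + (3)·(-1) = 1428 − 3 = 1425.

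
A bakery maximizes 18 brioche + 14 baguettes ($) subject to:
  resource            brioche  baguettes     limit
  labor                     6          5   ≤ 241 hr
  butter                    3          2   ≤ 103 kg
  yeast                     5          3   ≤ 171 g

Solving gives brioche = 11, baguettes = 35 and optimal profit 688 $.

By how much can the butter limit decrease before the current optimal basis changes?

Binding constraints: labor, butter. The basis is B = [[6,5],[3,2]] with det -3.
Per unit decrease in butter, x* moves by d = (-1.6667, 2).
The basis stays optimal until brioche reaches 0; allowable decrease = 6.6 kg.

6.6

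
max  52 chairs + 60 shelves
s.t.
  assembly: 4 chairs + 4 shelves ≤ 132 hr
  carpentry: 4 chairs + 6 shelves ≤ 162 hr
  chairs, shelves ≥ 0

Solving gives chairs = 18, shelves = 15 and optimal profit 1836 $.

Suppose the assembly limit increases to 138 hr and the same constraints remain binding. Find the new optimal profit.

Both assembly and carpentry are binding at x*.
Dual feasibility on the basic columns requires 4·y_assembly + 4·y_carpentry = 52, 4·y_assembly + 6·y_carpentry = 60.
→ y_assembly = 9 and y_carpentry = 4.
Δz = y_assembly·Δb = 9 × (6) = 54, so new z* = 1836 + 54 = 1890.

1890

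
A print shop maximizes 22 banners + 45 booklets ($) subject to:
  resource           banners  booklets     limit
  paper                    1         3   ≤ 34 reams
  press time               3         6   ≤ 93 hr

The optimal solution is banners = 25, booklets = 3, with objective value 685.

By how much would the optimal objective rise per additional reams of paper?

1

Both paper and press time are binding at x*.
From A_Bᵀ y = c: 1·y_paper + 3·y_press time = 22; 3·y_paper + 6·y_press time = 45.
→ y_paper = 1 and y_press time = 7.
Shadow price of paper = 1.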